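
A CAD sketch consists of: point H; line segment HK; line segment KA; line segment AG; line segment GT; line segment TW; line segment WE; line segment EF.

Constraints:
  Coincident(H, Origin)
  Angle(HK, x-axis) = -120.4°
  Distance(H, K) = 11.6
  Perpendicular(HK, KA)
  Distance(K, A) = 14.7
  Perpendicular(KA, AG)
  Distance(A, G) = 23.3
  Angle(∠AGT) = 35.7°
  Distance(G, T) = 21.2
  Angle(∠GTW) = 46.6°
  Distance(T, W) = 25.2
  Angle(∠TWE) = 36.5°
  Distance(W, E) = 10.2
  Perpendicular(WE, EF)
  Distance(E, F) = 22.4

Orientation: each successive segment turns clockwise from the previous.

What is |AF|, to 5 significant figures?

8.8557

∠TWE = 36.5° gives WE at -1.6000° from the x-axis; with |WE| = 10.2, E = (-14.435, 11.685). The perpendicularity gives EF at right angles to WE, so EF runs at -91.600°; with |EF| = 22.4, F = (-15.060, -10.706). Then |AF| = |F − A| = 8.8557.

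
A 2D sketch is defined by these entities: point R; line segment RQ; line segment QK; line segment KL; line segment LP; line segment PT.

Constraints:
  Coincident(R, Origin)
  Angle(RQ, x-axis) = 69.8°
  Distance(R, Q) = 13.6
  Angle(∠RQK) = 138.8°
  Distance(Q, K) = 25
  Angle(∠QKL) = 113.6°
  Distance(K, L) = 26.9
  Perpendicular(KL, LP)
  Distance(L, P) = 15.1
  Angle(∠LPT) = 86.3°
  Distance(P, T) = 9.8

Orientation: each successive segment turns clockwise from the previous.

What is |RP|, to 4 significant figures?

38.82

R is at the origin; RQ runs at 69.8° with length 13.6, so Q = (4.696, 12.76). ∠RQK = 138.8° gives QK at 28.60° from the x-axis; with |QK| = 25.0, K = (26.65, 24.73). ∠QKL = 113.6° gives KL at -37.80° from the x-axis; with |KL| = 26.9, L = (47.90, 8.244). KL ⟂ LP, so LP runs at -127.8°; with |LP| = 15.1, P = (38.65, -3.688). Then |RP| = |P − R| = 38.82.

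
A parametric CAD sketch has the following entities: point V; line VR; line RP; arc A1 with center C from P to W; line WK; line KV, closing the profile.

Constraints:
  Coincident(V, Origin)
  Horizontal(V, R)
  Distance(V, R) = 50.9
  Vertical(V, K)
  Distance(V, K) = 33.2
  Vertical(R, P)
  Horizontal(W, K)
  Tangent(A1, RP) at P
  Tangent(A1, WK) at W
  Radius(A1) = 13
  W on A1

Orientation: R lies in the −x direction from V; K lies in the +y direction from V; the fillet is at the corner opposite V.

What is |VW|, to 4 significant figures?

50.39

V is at the origin; VR is horizontal with |VR| = 50.9 and R on the −x side, so R = (-50.90, 0.000). V and K share the same x with |VK| = 33.2 and K on the +y side, so K = (0.000, 33.20). The virtual corner opposite V is at (-50.90, 33.20). A1 meets RP tangentially, so CP is at right angles to RP and tangency of A1 to WK means the radius CW is perpendicular to WK, with radius 13.0, so the center C sits 13.0 in from both sides at C = (-37.90, 20.20). That places the tangent points at P = (-50.90, 20.20) on RP and W = (-37.90, 33.20) on WK. Then |VW| = |W − V| = 50.39.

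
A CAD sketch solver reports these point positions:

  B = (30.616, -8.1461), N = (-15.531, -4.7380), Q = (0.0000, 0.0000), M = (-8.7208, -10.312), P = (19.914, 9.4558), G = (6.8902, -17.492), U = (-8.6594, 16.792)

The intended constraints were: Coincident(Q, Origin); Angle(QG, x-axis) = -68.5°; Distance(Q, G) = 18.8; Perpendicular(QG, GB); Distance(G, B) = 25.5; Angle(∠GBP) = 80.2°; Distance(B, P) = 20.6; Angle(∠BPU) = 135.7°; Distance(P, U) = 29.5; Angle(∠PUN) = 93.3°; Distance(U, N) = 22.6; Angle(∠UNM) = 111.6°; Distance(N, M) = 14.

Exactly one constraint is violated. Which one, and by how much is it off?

Distance(N, M) = 14 — off by 5.20.

Q = (0.00, 0.00) ✓; QG at -68.50° ✓; |QG| = 18.80 ✓; ∠(QG, GB) = 90.00° ✓; |GB| = 25.50 ✓; ∠GBP = 80.20° ✓; |BP| = 20.60 ✓; ∠BPU = 135.7° ✓; |PU| = 29.50 ✓; ∠PUN = 93.30° ✓; |UN| = 22.60 ✓; ∠UNM = 111.6° ✓; |NM| = 8.800 ✗.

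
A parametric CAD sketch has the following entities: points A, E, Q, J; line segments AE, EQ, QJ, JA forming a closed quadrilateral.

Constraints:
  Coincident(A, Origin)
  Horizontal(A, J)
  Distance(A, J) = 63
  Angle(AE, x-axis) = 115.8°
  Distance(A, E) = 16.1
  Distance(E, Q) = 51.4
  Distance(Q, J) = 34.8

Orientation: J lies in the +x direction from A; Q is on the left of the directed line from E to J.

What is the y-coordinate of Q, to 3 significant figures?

28.2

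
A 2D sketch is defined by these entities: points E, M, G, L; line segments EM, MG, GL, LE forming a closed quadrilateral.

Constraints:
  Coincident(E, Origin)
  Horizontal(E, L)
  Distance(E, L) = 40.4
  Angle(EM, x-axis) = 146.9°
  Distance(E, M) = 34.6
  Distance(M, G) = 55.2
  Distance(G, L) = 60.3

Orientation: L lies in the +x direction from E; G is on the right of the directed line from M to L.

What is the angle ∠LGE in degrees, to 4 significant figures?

39.84°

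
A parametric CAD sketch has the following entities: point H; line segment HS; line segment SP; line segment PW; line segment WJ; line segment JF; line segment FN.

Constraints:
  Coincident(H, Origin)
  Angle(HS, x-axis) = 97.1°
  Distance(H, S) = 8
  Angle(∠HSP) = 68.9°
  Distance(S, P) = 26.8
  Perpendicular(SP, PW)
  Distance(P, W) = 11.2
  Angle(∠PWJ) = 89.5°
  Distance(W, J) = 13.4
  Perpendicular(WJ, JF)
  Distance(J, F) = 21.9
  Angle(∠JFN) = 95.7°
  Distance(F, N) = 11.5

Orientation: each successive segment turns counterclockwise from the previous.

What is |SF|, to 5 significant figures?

17.370

∠PWJ = 89.5° gives WJ at 28.700° from the x-axis; with |WJ| = 13.4, J = (-7.5614, -8.1613). The perpendicularity gives JF at right angles to WJ, so JF runs at 118.70°; with |JF| = 21.9, F = (-18.078, 11.048). Then |SF| = |F − S| = 17.370.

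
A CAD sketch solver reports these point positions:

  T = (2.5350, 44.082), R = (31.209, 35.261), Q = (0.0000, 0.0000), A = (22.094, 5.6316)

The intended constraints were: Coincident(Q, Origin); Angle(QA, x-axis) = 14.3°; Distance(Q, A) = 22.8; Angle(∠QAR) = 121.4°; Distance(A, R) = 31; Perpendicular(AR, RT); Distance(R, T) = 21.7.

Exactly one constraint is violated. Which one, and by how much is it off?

Distance(R, T) = 21.7 — off by 8.30.

Q = (0.00, 0.00) ✓; QA at 14.30° ✓; |QA| = 22.80 ✓; ∠QAR = 121.4° ✓; |AR| = 31.00 ✓; ∠(AR, RT) = 90.00° ✓; |RT| = 30.00 ✗.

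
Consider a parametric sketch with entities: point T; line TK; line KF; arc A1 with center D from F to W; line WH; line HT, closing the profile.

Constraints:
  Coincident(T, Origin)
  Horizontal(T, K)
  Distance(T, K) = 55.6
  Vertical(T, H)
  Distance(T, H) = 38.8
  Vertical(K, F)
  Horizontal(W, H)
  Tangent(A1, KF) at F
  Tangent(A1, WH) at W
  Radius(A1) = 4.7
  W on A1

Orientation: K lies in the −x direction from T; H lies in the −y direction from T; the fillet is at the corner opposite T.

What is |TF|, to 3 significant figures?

65.2

T is at the origin; TK is horizontal with |TK| = 55.6 and K on the −x side, so K = (-55.6, 0.00). T and H share the same x with |TH| = 38.8 and H on the −y side, so H = (0.00, -38.8). The virtual corner opposite T is at (-55.6, -38.8). A1 meets KF tangentially, so DF is at right angles to KF and the tangent condition forces DW to be normal to WH, with radius 4.7, so the center D sits 4.7 in from both sides at D = (-50.9, -34.1). That places the tangent points at F = (-55.6, -34.1) on KF and W = (-50.9, -38.8) on WH. Then |TF| = |F − T| = 65.2.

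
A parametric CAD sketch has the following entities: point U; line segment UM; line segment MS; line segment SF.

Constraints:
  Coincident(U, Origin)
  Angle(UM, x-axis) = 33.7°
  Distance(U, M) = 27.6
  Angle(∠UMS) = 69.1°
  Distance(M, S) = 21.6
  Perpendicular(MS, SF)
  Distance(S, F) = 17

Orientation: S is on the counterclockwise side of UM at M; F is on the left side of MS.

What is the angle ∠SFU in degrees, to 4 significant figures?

126.8°

U is at the origin; UM runs at 33.7° with length 27.6, so M = 27.6·(cos 33.7°, sin 33.7°) = (22.96, 15.31). ∠UMS = 69.1°, so MS runs at 33.7° + (180° − 69.1°) = 144.6° from the x-axis; with |MS| = 21.6, S = M + 21.6·(cos 144.6°, sin 144.6°) = (5.355, 27.83). The perpendicularity gives SF at right angles to MS; with |SF| = 17.0 on the left of MS, F = S + 17.0·(-0.5793, -0.8151) = (-4.493, 13.97). Then cos ∠SFU = FS·FU / (|FS||FU|), giving 126.8°.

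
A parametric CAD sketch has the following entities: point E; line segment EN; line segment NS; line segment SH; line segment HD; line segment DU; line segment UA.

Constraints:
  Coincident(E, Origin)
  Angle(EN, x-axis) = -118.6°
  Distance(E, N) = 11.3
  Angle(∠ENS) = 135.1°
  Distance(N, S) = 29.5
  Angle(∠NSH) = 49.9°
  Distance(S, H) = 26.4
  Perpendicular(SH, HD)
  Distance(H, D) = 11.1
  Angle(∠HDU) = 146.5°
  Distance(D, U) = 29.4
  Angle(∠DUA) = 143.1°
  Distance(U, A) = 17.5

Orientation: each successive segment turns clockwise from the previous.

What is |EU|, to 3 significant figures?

23.4

E is at the origin; EN runs at -118.6° with length 11.3, so N = (-5.41, -9.92). ∠ENS = 135.1° gives NS at -164° from the x-axis; with |NS| = 29.5, S = (-33.7, -18.3). ∠NSH = 49.9° gives SH at 66.4° from the x-axis; with |SH| = 26.4, H = (-23.1, 5.89). The perpendicularity gives HD at right angles to SH, so HD runs at -23.6°; with |HD| = 11.1, D = (-13.0, 1.45). ∠HDU = 146.5° gives DU at -57.1° from the x-axis; with |DU| = 29.4, U = (3.02, -23.2). Then |EU| = |U − E| = 23.4.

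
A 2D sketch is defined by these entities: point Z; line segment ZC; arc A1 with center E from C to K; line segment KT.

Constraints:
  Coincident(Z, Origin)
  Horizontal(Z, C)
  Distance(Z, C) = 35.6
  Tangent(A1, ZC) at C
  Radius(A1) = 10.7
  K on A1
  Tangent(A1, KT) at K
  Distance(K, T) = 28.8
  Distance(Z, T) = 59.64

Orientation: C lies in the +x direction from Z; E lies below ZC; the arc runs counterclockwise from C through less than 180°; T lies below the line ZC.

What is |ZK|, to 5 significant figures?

31.899

Checks: ∠(EC, CZ) = 90.00° ✓; |EK| = 10.70 ✓; ∠(EK, KT) = 90.00° ✓; |KT| = 28.80 ✓; |ZT| = 59.64 ✓.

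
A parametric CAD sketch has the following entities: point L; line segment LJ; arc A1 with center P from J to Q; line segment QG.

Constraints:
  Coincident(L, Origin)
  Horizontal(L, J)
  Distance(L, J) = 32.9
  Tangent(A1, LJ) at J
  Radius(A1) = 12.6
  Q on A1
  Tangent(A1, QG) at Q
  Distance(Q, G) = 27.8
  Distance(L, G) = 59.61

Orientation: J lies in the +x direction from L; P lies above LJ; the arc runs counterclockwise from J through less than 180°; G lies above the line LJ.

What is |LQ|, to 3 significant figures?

47.5

Checks: |PQ| = 12.60 ✓; ∠(PQ, QG) = 90.00° ✓; |QG| = 27.80 ✓; |LG| = 59.61 ✓.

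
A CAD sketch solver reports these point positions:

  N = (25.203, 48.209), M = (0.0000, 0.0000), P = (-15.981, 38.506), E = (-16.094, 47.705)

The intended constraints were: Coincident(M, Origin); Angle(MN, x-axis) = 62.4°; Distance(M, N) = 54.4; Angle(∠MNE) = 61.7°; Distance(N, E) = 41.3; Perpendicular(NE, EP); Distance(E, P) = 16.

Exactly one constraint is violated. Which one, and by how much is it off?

Distance(E, P) = 16 — off by 6.80.

M = (0.00, 0.00) ✓; MN at 62.40° ✓; |MN| = 54.40 ✓; ∠MNE = 61.70° ✓; |NE| = 41.30 ✓; ∠(NE, EP) = 90.00° ✓; |EP| = 9.200 ✗.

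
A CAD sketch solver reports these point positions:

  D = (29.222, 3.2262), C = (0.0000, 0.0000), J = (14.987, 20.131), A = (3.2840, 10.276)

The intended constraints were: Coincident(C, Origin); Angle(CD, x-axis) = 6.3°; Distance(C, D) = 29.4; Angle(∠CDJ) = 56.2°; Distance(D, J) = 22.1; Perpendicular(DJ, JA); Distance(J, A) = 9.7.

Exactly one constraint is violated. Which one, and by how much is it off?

Distance(J, A) = 9.7 — off by 5.60.

C = (0.00, 0.00) ✓; CD at 6.300° ✓; |CD| = 29.40 ✓; ∠CDJ = 56.20° ✓; |DJ| = 22.10 ✓; ∠(DJ, JA) = 90.00° ✓; |JA| = 15.30 ✗.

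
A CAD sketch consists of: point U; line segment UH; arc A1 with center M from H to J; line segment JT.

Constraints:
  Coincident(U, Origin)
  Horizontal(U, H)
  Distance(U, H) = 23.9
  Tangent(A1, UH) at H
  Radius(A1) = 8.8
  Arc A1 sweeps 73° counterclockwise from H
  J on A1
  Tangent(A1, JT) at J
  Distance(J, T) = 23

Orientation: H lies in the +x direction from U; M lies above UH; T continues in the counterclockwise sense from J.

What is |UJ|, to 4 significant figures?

32.91

U is at the origin; U and H share the same y with |UH| = 23.9 and H on the +x side, so H = (23.90, 0.000). Since A1 is tangent to UH there, MH ⟂ UH, so M = H + (0, 8.8) = (23.90, 8.800). On A1, H sits at bearing -90° from M; a 73° counterclockwise sweep puts J at bearing -17°, so J = M + 8.8·(cos -17°, sin -17°) = (32.32, 6.227). Then |UJ| = |J − U| = 32.91.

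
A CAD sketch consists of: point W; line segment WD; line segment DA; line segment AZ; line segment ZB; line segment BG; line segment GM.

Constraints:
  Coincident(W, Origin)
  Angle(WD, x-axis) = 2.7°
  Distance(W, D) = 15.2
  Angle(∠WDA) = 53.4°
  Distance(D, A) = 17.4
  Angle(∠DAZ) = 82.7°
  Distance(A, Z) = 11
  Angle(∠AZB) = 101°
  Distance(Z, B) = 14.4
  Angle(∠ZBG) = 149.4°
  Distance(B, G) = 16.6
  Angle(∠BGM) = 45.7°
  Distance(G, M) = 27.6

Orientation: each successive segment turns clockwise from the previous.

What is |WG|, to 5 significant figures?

23.587

W is at the origin; WD runs at 2.7° with length 15.2, so D = (15.183, 0.71602). ∠WDA = 53.4° gives DA at -123.90° from the x-axis; with |DA| = 17.4, A = (5.4784, -13.726). ∠DAZ = 82.7° gives AZ at 138.80° from the x-axis; with |AZ| = 11.0, Z = (-2.7982, -6.4806). ∠AZB = 101.0° gives ZB at 59.800° from the x-axis; with |ZB| = 14.4, B = (4.4453, 5.9649). ∠ZBG = 149.4° gives BG at 29.200° from the x-axis; with |BG| = 16.6, G = (18.936, 14.063). Then |WG| = |G − W| = 23.587.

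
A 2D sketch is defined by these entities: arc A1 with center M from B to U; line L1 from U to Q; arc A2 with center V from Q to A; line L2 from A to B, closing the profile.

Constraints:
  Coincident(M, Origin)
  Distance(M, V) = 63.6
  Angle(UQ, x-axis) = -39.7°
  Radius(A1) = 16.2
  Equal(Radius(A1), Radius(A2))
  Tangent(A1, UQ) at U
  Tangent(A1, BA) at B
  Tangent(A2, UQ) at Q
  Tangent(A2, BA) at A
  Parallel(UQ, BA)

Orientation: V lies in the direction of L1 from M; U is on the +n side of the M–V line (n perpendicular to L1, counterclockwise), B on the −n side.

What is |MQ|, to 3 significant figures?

65.6

The slot axis is L1's direction at -39.7°, so u = (cos -39.7°, sin -39.7°) = (0.769, -0.639) and n = (−sin -39.7°, cos -39.7°) = (0.639, 0.769). M is at the origin and V lies 63.6 along u from M, so V = 63.6·u = (48.9, -40.6). Tangency of A1 to both parallel lines with radius 16.2 puts U and B at M ± 16.2·n: U = (10.3, 12.5), B = (-10.3, -12.5). Equal radii place Q and A the same way about V: Q = V + 16.2·n = (59.3, -28.2), A = V − 16.2·n = (38.6, -53.1). Then |MQ| = |Q − M| = 65.6.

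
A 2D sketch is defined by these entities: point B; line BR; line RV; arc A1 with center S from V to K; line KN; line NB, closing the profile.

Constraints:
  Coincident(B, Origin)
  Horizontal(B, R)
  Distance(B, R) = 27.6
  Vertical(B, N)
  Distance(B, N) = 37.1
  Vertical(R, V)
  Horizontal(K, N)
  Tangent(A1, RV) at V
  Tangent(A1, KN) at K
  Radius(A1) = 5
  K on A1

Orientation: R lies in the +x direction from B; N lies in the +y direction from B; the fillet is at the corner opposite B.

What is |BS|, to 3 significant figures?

39.3

B is at the origin; B and R share the same y with |BR| = 27.6 and R on the +x side, so R = (27.6, 0.00). B and N share the same x with |BN| = 37.1 and N on the +y side, so N = (0.00, 37.1). The virtual corner opposite B is at (27.6, 37.1). Tangency of A1 to RV means the radius SV is perpendicular to RV and A1 meets KN tangentially, so SK is at right angles to KN, with radius 5.0, so the center S sits 5.0 in from both sides at S = (22.6, 32.1). Then |BS| = |S − B| = 39.3.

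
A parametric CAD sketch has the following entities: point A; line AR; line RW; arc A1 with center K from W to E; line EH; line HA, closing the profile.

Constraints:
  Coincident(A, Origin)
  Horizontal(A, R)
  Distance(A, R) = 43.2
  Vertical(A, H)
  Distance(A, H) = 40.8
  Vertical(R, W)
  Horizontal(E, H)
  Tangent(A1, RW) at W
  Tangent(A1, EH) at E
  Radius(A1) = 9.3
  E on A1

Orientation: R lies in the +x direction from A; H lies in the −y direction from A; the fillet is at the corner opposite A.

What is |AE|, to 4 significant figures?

53.05

A is at the origin; AR is horizontal with |AR| = 43.2 and R on the +x side, so R = (43.20, 0.000). A and H share the same x with |AH| = 40.8 and H on the −y side, so H = (0.000, -40.80). The virtual corner opposite A is at (43.20, -40.80). The tangent condition forces KW to be normal to RW and the tangent condition forces KE to be normal to EH, with radius 9.3, so the center K sits 9.3 in from both sides at K = (33.90, -31.50). That places the tangent points at W = (43.20, -31.50) on RW and E = (33.90, -40.80) on EH. Then |AE| = |E − A| = 53.05.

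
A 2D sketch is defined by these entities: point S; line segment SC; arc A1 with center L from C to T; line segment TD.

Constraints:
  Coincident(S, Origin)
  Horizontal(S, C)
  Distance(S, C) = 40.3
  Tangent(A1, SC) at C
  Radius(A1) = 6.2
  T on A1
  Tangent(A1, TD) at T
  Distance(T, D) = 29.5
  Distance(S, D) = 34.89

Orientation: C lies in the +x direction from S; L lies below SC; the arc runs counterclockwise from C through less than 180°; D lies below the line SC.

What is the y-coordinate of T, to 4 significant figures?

-3.072

Checks: |SC| = 40.30 ✓; ∠(LC, CS) = 90.00° ✓; |LT| = 6.200 ✓; ∠(LT, TD) = 90.00° ✓; |TD| = 29.50 ✓; |SD| = 34.89 ✓.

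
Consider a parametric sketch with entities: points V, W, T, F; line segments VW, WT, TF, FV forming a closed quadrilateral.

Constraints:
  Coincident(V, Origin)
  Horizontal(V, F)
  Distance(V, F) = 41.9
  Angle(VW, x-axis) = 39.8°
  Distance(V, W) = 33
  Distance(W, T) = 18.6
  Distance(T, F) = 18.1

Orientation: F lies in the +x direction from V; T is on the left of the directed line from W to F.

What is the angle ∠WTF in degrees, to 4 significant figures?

93.95°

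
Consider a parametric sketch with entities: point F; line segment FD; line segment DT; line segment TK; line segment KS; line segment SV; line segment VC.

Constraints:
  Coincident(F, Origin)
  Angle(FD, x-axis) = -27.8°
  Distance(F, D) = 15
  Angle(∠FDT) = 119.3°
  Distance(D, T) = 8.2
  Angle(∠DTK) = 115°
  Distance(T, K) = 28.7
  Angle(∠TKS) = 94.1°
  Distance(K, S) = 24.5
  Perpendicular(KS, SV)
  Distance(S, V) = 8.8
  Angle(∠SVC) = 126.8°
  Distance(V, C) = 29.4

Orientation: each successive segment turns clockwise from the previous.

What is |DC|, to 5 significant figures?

7.4659

F is at the origin; FD runs at -27.8° with length 15.0, so D = (13.269, -6.9958). ∠FDT = 119.3° gives DT at -88.500° from the x-axis; with |DT| = 8.2, T = (13.483, -15.193). ∠DTK = 115.0° gives TK at -153.50° from the x-axis; with |TK| = 28.7, K = (-12.201, -27.999). ∠TKS = 94.1° gives KS at 120.60° from the x-axis; with |KS| = 24.5, S = (-24.673, -6.9107). The perpendicularity gives SV at right angles to KS, so SV runs at 30.600°; with |SV| = 8.8, V = (-17.098, -2.4311). ∠SVC = 126.8° gives VC at -22.600° from the x-axis; with |VC| = 29.4, C = (10.044, -13.729). Then |DC| = |C − D| = 7.4659.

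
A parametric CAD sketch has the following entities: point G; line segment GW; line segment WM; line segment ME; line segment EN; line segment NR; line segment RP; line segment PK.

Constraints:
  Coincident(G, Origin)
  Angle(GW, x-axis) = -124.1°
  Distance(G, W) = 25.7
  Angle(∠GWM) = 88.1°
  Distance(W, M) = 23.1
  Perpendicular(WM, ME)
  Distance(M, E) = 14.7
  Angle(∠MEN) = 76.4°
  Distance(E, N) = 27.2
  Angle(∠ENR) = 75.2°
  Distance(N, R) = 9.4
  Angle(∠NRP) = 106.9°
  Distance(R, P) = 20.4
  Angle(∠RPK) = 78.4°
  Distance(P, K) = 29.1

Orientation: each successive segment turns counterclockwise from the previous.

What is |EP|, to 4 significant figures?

10.78

G is at the origin; GW runs at -124.1° with length 25.7, so W = (-14.41, -21.28). ∠GWM = 88.1° gives WM at -32.20° from the x-axis; with |WM| = 23.1, M = (5.139, -33.59). The perpendicularity gives ME at right angles to WM, so ME runs at 57.80°; with |ME| = 14.7, E = (12.97, -21.15). ∠MEN = 76.4° gives EN at 161.4° from the x-axis; with |EN| = 27.2, N = (-12.81, -12.48). ∠ENR = 75.2° gives NR at -93.80° from the x-axis; with |NR| = 9.4, R = (-13.43, -21.86). ∠NRP = 106.9° gives RP at -20.70° from the x-axis; with |RP| = 20.4, P = (5.653, -29.07). Then |EP| = |P − E| = 10.78.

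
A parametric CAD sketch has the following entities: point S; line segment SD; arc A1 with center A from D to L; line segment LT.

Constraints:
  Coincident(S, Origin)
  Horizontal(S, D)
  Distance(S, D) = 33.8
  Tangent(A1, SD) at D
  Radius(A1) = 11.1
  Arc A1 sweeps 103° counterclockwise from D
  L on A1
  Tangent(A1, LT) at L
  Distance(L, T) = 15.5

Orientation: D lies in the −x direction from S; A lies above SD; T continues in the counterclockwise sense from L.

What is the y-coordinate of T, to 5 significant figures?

28.700

S is at the origin; SD is horizontal with |SD| = 33.8 and D on the −x side, so D = (-33.800, 0.0000). Since A1 is tangent to SD there, AD ⟂ SD, so A = D + (0, 11.1) = (-33.800, 11.100). On A1, D sits at bearing -90° from A; a 103° counterclockwise sweep puts L at bearing 13°, so L = A + 11.1·(cos 13°, sin 13°) = (-22.984, 13.597). A1 meets LT tangentially, so AL is at right angles to LT, so LT runs along (−sin 13°, cos 13°); with |LT| = 15.5, T = (-26.471, 28.700). So T.y = 28.700.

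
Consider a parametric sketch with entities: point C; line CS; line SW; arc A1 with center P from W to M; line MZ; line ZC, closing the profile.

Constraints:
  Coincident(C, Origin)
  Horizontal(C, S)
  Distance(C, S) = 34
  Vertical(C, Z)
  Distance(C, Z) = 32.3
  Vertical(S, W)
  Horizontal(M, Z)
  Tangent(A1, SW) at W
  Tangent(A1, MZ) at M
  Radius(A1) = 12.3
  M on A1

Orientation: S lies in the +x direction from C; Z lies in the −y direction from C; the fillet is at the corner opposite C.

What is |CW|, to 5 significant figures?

39.446

C is at the origin; CS is horizontal with |CS| = 34.0 and S on the +x side, so S = (34.000, 0.0000). CZ is vertical with |CZ| = 32.3 and Z on the −y side, so Z = (0.0000, -32.300). The virtual corner opposite C is at (34.000, -32.300). The tangent condition forces PW to be normal to SW and A1 meets MZ tangentially, so PM is at right angles to MZ, with radius 12.3, so the center P sits 12.3 in from both sides at P = (21.700, -20.000). That places the tangent points at W = (34.000, -20.000) on SW and M = (21.700, -32.300) on MZ. Then |CW| = |W − C| = 39.446.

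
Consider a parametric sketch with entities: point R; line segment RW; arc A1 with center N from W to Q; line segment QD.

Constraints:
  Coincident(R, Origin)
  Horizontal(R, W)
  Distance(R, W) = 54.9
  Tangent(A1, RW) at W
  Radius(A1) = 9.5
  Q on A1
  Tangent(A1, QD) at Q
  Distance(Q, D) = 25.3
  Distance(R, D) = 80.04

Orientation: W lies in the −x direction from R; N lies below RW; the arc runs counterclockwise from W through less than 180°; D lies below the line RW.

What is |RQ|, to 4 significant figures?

63.47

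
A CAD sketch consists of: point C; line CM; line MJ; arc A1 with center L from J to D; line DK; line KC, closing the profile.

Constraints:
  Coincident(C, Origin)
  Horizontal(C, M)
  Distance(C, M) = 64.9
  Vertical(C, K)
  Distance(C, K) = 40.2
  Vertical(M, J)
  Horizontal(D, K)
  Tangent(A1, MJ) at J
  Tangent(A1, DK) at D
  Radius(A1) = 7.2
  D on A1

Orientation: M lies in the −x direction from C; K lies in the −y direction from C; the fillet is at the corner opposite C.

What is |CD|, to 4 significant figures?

70.32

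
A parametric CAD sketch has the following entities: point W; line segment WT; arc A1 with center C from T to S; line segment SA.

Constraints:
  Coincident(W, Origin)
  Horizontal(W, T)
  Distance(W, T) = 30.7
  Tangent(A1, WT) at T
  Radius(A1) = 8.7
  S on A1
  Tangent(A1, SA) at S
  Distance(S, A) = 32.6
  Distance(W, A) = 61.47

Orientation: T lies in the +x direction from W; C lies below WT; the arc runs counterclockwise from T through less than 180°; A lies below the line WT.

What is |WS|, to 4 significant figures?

29.14

Checks: ∠(CT, TW) = 90.00° ✓; |CT| = 8.700 ✓; |CS| = 8.700 ✓; ∠(CS, SA) = 90.00° ✓; |SA| = 32.60 ✓; |WA| = 61.47 ✓.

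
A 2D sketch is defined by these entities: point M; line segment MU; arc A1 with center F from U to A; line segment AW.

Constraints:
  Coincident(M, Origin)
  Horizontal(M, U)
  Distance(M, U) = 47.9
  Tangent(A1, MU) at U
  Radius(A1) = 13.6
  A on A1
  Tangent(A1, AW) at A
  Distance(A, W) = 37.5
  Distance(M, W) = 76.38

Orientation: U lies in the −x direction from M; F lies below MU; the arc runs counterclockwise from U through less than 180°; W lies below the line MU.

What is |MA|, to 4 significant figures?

63.33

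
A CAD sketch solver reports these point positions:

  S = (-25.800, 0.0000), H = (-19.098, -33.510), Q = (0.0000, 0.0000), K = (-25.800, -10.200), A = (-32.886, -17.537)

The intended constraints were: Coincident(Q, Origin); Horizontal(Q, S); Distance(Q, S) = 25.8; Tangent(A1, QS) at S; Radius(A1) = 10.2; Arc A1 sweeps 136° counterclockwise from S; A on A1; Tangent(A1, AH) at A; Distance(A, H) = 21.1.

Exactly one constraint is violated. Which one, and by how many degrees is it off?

Tangent(A1, AH) at A — off by 5.20°.

Q = (0.00, 0.00) ✓; Q.y = 0.00, S.y = 0.00 ✓; |QS| = 25.80 ✓; ∠(KS, SQ) = 90.00° ✓; |KS| = 10.20 ✓; bearing(K→A) − bearing(K→S) = 136.0° ✓; |KA| = 10.20 ✓; ∠(KA, AH) = 95.20° ✗; |AH| = 21.10 ✓.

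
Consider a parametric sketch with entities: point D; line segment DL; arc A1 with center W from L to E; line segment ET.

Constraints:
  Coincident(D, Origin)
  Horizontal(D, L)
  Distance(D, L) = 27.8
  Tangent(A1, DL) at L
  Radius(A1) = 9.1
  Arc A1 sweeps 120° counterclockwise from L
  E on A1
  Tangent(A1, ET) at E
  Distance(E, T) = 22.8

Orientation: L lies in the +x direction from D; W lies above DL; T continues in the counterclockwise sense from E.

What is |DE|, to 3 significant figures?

38.2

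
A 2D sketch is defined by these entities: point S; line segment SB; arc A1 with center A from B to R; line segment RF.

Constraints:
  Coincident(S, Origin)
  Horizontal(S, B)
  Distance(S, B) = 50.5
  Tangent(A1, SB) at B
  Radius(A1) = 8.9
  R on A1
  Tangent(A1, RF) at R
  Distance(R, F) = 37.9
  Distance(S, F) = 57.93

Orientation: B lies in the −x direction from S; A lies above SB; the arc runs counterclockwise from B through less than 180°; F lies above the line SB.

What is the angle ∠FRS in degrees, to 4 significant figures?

92.20°

Checks: |AB| = 8.900 ✓; |AR| = 8.900 ✓; ∠(AR, RF) = 90.00° ✓; |RF| = 37.90 ✓; |SF| = 57.93 ✓.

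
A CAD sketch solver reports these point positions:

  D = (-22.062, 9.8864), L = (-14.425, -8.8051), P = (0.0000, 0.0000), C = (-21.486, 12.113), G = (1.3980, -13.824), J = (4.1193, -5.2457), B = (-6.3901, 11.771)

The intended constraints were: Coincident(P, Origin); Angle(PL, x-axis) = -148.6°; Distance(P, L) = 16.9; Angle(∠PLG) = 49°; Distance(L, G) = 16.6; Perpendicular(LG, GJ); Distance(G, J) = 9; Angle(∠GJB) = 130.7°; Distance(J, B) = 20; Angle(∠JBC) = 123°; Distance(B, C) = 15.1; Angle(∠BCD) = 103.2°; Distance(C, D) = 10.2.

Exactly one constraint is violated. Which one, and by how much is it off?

Distance(C, D) = 10.2 — off by 7.90.

P = (0.00, 0.00) ✓; PL at -148.6° ✓; |PL| = 16.90 ✓; ∠PLG = 49.00° ✓; |LG| = 16.60 ✓; ∠(LG, GJ) = 90.00° ✓; |GJ| = 9.000 ✓; ∠GJB = 130.7° ✓; |JB| = 20.00 ✓; ∠JBC = 123.0° ✓; |BC| = 15.10 ✓; ∠BCD = 103.2° ✓; |CD| = 2.300 ✗.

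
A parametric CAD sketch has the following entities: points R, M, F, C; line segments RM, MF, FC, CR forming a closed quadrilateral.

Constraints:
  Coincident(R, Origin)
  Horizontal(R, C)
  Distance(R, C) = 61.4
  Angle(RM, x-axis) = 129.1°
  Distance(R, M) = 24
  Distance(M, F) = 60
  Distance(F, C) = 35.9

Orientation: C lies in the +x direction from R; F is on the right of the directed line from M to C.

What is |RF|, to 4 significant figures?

36.79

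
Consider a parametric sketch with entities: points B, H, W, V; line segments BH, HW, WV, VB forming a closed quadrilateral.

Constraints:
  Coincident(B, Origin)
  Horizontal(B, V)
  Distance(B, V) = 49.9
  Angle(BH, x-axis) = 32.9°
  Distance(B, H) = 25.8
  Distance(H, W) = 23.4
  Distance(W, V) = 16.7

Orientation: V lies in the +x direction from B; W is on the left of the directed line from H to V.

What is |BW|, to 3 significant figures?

47.7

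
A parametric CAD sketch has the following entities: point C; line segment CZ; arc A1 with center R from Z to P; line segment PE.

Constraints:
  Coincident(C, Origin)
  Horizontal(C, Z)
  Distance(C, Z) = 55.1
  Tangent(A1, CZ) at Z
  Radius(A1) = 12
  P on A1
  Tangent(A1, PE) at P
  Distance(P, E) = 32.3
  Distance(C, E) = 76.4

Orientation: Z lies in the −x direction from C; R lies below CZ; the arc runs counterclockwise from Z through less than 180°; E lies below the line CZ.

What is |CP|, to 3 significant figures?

68.4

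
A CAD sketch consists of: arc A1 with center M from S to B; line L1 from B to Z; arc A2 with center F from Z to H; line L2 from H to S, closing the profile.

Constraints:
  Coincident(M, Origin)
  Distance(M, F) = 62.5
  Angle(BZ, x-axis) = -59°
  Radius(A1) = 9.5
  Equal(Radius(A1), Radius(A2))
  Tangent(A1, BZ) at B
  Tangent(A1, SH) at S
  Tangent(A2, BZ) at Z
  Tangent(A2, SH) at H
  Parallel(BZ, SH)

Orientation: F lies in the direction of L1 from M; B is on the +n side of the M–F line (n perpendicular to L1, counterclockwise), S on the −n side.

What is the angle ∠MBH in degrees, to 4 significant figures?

73.09°

The slot axis is L1's direction at -59.0°, so u = (cos -59.0°, sin -59.0°) = (0.5150, -0.8572) and n = (−sin -59.0°, cos -59.0°) = (0.8572, 0.5150). M is at the origin and F lies 62.5 along u from M, so F = 62.5·u = (32.19, -53.57). Tangency of A1 to both parallel lines with radius 9.5 puts B and S at M ± 9.5·n: B = (8.143, 4.893), S = (-8.143, -4.893). Equal radii place Z and H the same way about F: Z = F + 9.5·n = (40.33, -48.68), H = F − 9.5·n = (24.05, -58.47). Then cos ∠MBH = BM·BH / (|BM||BH|), giving 73.09°.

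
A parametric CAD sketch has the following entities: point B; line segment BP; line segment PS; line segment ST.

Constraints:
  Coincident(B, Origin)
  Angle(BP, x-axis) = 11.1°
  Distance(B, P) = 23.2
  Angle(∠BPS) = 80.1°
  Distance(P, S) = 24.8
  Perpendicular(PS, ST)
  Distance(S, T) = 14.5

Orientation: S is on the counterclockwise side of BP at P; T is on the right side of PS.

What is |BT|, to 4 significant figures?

42.76

∠BPS = 80.1°, so PS runs at 11.1° + (180° − 80.1°) = 111.0° from the x-axis; with |PS| = 24.8, S = P + 24.8·(cos 111.0°, sin 111.0°) = (13.88, 27.62). PS ⟂ ST; with |ST| = 14.5 on the right of PS, T = S + 14.5·(0.9336, 0.3584) = (27.42, 32.82). Then |BT| = |T − B| = 42.76.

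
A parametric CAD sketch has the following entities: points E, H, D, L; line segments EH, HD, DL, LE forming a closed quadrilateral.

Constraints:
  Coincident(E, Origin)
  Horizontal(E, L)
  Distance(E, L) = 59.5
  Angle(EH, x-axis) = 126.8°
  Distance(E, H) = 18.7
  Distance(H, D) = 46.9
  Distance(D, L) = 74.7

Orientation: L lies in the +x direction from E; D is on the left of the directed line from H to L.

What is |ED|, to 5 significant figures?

57.477

E is at the origin; E and L share the same y with |EL| = 59.5 and L in +x, so L = (59.5, 0). EH runs at 126.8° with |EH| = 18.7, so H = (-11.202, 14.974). D is determined by |HD| = 46.9 and |DL| = 74.7 together: it lies at the intersection of circle(H, 46.9) and circle(L, 74.7). With |HL| = 72.270, the foot of the radical line on HL is 12.747 from H and the perpendicular offset is √(46.9² − 12.747²) = 45.134. Taking the left-of-HL solution: D = (10.620, 56.488).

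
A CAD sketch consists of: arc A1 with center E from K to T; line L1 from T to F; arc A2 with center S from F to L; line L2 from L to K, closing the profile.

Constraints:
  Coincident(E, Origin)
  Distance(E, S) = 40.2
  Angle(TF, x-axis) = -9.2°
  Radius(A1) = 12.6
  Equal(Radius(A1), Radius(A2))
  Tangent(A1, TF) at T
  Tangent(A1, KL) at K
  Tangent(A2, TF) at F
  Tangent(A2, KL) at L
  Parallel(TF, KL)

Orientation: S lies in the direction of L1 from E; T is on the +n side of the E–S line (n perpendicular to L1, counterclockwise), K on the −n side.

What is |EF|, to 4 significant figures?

42.13

Tangency of A1 to both parallel lines with radius 12.6 puts T and K at E ± 12.6·n: T = (2.015, 12.44), K = (-2.015, -12.44). Equal radii place F and L the same way about S: F = S + 12.6·n = (41.70, 6.011), L = S − 12.6·n = (37.67, -18.87). Then |EF| = |F − E| = 42.13.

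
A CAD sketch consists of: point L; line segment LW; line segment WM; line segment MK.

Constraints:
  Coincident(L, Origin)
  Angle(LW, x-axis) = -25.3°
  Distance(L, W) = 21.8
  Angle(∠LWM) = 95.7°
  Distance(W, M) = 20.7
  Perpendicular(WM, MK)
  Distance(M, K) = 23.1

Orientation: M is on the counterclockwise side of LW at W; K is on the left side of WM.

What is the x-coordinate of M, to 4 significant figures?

30.37

L is at the origin; LW runs at -25.3° with length 21.8, so W = 21.8·(cos -25.3°, sin -25.3°) = (19.71, -9.316). ∠LWM = 95.7°, so WM runs at -25.3° + (180° − 95.7°) = 59.00° from the x-axis; with |WM| = 20.7, M = W + 20.7·(cos 59.00°, sin 59.00°) = (30.37, 8.427). So M.x = 30.37.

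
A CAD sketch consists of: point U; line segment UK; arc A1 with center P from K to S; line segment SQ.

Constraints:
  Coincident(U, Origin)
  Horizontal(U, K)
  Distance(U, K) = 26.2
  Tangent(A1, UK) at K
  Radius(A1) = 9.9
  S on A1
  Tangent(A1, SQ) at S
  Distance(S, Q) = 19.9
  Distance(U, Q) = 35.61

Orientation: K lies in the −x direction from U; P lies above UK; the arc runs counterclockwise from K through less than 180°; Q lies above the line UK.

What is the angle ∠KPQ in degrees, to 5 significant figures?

158.82°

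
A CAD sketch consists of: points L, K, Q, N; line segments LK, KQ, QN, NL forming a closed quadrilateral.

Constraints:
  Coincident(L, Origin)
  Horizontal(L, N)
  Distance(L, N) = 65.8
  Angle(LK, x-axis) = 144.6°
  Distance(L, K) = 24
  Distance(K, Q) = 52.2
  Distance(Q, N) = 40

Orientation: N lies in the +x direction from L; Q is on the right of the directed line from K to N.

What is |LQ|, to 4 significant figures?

28.69

L is at the origin; LN is horizontal with |LN| = 65.8 and N in +x, so N = (65.8, 0). LK runs at 144.6° with |LK| = 24.0, so K = (-19.56, 13.90). Q is determined by |KQ| = 52.2 and |QN| = 40.0 together: it lies at the intersection of circle(K, 52.2) and circle(N, 40.0). With |KN| = 86.49, the foot of the radical line on KN is 49.75 from K and the perpendicular offset is √(52.2² − 49.75²) = 15.81. Taking the right-of-KN solution: Q = (26.99, -9.703).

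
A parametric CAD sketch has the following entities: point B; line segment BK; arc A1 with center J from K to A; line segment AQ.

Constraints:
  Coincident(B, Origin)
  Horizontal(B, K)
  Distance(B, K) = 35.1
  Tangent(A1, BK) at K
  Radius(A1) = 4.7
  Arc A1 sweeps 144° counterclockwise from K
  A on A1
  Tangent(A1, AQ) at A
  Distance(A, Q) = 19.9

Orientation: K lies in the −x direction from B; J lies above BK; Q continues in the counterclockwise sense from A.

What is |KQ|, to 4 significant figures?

24.21

On A1, K sits at bearing -90° from J; a 144° counterclockwise sweep puts A at bearing 54°, so A = J + 4.7·(cos 54°, sin 54°) = (-32.34, 8.502). Since A1 is tangent to AQ there, JA ⟂ AQ, so AQ runs along (−sin 54°, cos 54°); with |AQ| = 19.9, Q = (-48.44, 20.20). Then |KQ| = |Q − K| = 24.21.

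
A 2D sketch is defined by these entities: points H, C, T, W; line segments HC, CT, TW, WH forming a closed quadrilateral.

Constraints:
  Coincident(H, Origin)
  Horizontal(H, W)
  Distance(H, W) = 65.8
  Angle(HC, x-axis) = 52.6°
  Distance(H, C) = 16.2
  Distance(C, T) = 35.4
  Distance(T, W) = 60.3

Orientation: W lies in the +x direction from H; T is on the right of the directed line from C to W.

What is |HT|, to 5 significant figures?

24.596

H is at the origin; HW is horizontal with |HW| = 65.8 and W in +x, so W = (65.8, 0). HC runs at 52.6° with |HC| = 16.2, so C = (9.8395, 12.870). T is determined by |CT| = 35.4 and |TW| = 60.3 together: it lies at the intersection of circle(C, 35.4) and circle(W, 60.3). With |CW| = 57.421, the foot of the radical line on CW is 7.9611 from C and the perpendicular offset is √(35.4² − 7.9611²) = 34.493. Taking the right-of-CW solution: T = (9.8673, -22.530).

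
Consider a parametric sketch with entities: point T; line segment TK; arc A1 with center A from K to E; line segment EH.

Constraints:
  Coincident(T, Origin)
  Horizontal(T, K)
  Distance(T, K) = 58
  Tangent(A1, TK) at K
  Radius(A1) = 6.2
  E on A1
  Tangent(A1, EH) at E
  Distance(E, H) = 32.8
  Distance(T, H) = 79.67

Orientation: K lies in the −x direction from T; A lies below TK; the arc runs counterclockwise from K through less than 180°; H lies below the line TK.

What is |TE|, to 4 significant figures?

64.28

Checks: T.y = 0.00, K.y = 0.00 ✓; |AE| = 6.200 ✓; ∠(AE, EH) = 90.00° ✓; |EH| = 32.80 ✓; |TH| = 79.67 ✓.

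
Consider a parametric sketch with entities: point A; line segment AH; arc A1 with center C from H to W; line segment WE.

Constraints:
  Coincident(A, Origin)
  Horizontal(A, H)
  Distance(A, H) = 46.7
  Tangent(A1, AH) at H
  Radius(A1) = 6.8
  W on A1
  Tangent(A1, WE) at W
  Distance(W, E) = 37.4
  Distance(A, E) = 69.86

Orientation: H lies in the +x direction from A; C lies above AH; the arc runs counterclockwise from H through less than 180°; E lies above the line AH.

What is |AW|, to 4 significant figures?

53.91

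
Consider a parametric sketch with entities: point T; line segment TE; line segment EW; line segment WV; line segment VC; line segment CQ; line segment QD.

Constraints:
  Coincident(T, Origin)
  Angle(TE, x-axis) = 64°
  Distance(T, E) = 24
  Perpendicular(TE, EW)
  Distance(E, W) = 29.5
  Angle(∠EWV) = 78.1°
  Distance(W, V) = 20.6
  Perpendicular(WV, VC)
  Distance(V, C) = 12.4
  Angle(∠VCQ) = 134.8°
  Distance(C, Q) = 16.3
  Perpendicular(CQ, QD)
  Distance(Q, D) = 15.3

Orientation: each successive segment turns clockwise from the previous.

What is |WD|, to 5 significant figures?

13.146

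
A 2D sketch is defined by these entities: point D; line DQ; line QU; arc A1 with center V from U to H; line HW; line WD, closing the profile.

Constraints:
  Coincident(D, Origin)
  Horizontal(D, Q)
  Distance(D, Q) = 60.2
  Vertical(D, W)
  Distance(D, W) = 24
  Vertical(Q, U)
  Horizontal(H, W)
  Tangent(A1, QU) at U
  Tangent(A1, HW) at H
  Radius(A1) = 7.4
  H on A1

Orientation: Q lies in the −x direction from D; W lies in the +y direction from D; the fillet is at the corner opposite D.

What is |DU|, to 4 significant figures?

62.45

D is at the origin; D and Q share the same y with |DQ| = 60.2 and Q on the −x side, so Q = (-60.20, 0.000). D and W share the same x with |DW| = 24.0 and W on the +y side, so W = (0.000, 24.00). The virtual corner opposite D is at (-60.20, 24.00). A1 meets QU tangentially, so VU is at right angles to QU and the tangent condition forces VH to be normal to HW, with radius 7.4, so the center V sits 7.4 in from both sides at V = (-52.80, 16.60). That places the tangent points at U = (-60.20, 16.60) on QU and H = (-52.80, 24.00) on HW. Then |DU| = |U − D| = 62.45.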